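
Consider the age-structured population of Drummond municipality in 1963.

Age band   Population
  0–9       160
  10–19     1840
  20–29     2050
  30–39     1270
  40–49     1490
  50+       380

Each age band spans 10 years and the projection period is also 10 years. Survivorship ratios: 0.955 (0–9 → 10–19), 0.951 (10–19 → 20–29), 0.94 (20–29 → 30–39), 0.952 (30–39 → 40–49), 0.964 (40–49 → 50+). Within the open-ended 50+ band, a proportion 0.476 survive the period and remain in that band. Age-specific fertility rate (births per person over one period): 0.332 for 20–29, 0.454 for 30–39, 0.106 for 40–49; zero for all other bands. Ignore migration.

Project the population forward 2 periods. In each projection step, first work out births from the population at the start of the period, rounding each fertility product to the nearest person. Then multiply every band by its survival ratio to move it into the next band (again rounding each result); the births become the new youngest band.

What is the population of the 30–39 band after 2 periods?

1645

Call the groups 1 to 6, youngest first.
Period 1.
Births: 2050 × 0.332 = 681, 1270 × 0.454 = 577, 1490 × 0.106 = 158 — total 1416
Group 2: 160 × 0.955 = 153
Group 3: 1840 × 0.951 = 1750
Group 4: 2050 × 0.94 = 1927
Group 5: 1270 × 0.952 = 1209
Group 6: 1490 × 0.964 + 380 × 0.476 = 1436 + 181 = 1617
Population now: 0–9=1416, 10–19=153, 20–29=1750, 30–39=1927, 40–49=1209, 50+=1617
Period 2.
Births: 1750 × 0.332 = 581, 1927 × 0.454 = 875, 1209 × 0.106 = 128 — total 1584
Group 2: 1416 × 0.955 = 1352
Group 3: 153 × 0.951 = 146
Group 4: 1750 × 0.94 = 1645
Group 5: 1927 × 0.952 = 1835
Group 6: 1209 × 0.964 + 1617 × 0.476 = 1165 + 770 = 1935
Population now: 0–9=1584, 10–19=1352, 20–29=146, 30–39=1645, 40–49=1835, 50+=1935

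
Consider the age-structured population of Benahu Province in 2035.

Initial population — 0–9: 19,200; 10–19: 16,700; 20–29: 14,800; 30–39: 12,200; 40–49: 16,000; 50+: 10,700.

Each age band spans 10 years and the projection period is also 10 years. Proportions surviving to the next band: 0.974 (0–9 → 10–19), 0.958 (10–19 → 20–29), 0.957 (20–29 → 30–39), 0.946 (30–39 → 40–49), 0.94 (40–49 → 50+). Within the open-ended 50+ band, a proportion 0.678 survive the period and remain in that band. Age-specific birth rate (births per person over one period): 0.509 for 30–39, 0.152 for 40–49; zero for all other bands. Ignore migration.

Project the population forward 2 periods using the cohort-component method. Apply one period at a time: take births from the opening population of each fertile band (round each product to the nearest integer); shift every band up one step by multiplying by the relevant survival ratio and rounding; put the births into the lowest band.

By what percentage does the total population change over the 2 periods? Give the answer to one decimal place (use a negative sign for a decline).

0.4

Period 1:
Births: 12200 * 0.509 = 6210  |  16000 * 0.152 = 2432 → 8642
10–19: 19200 * 0.974 = 18701
20–29: 16700 * 0.958 = 15999
30–39: 14800 * 0.957 = 14164
40–49: 12200 * 0.946 = 11541
50+: 16000 * 0.94 + 10700 * 0.678 = 15040 + 7255 = 22295
End of period: [8642, 18701, 15999, 14164, 11541, 22295]
Period 2:
Births: 14164 * 0.509 = 7209  |  11541 * 0.152 = 1754 → 8963
10–19: 8642 * 0.974 = 8417
20–29: 18701 * 0.958 = 17916
30–39: 15999 * 0.957 = 15311
40–49: 14164 * 0.946 = 13399
50+: 11541 * 0.94 + 22295 * 0.678 = 10849 + 15116 = 25965
End of period: [8963, 8417, 17916, 15311, 13399, 25965]
Total: 89600 → 89971; change = 371; percentage change = 0.4%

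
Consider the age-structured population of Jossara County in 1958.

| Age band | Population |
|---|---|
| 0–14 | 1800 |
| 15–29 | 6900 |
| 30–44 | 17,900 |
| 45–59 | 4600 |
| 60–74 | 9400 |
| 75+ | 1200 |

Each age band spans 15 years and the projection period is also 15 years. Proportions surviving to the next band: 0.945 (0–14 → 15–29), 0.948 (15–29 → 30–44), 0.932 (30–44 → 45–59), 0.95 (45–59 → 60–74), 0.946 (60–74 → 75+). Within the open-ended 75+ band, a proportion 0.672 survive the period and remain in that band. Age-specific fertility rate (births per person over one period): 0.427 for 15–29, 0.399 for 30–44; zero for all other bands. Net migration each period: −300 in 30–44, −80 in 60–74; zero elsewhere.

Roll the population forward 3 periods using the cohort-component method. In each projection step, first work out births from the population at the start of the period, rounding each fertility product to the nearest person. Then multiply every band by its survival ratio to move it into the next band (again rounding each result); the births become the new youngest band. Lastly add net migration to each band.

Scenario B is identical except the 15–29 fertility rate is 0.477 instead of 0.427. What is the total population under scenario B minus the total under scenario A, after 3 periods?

After projecting period 1:
Births: 6900 * 0.427 = 2946, 17900 * 0.399 = 7142 ⇒ total 10088
15–29: 1800 * 0.945 = 1701
30–44: 6900 * 0.948 = 6541
45–59: 17900 * 0.932 = 16683
60–74: 4600 * 0.95 = 4370
75+: 9400 * 0.946 + 1200 * 0.672 = 8892 + 806 = 9698
Net migration: 30–44 − 300 → 6241; 60–74 − 80 → 4290
End of period: [10088, 1701, 6241, 16683, 4290, 9698]
After projecting period 2:
Births: 1701 * 0.427 = 726, 6241 * 0.399 = 2490 ⇒ total 3216
15–29: 10088 * 0.945 = 9533
30–44: 1701 * 0.948 = 1613
45–59: 6241 * 0.932 = 5817
60–74: 16683 * 0.95 = 15849
75+: 4290 * 0.946 + 9698 * 0.672 = 4058 + 6517 = 10575
Net migration: 30–44 − 300 → 1313; 60–74 − 80 → 15769
End of period: [3216, 9533, 1313, 5817, 15769, 10575]
After projecting period 3:
Births: 9533 * 0.427 = 4071, 1313 * 0.399 = 524 ⇒ total 4595
15–29: 3216 * 0.945 = 3039
30–44: 9533 * 0.948 = 9037
45–59: 1313 * 0.932 = 1224
60–74: 5817 * 0.95 = 5526
75+: 15769 * 0.946 + 10575 * 0.672 = 14917 + 7106 = 22023
Net migration: 30–44 − 300 → 8737; 60–74 − 80 → 5446
End of period: [4595, 3039, 8737, 1224, 5446, 22023]
Scenario A total after 3 periods: 45064
Scenario B projection —
After projecting period 1:
Births: 6900 * 0.477 = 3291, 17900 * 0.399 = 7142 ⇒ total 10433
15–29: 1800 * 0.945 = 1701
30–44: 6900 * 0.948 = 6541
45–59: 17900 * 0.932 = 16683
60–74: 4600 * 0.95 = 4370
75+: 9400 * 0.946 + 1200 * 0.672 = 8892 + 806 = 9698
Net migration: 30–44 − 300 → 6241; 60–74 − 80 → 4290
End of period: [10433, 1701, 6241, 16683, 4290, 9698]
After projecting period 2:
Births: 1701 * 0.477 = 811, 6241 * 0.399 = 2490 ⇒ total 3301
15–29: 10433 * 0.945 = 9859
30–44: 1701 * 0.948 = 1613
45–59: 6241 * 0.932 = 5817
60–74: 16683 * 0.95 = 15849
75+: 4290 * 0.946 + 9698 * 0.672 = 4058 + 6517 = 10575
Net migration: 30–44 − 300 → 1313; 60–74 − 80 → 15769
End of period: [3301, 9859, 1313, 5817, 15769, 10575]
After projecting period 3:
Births: 9859 * 0.477 = 4703, 1313 * 0.399 = 524 ⇒ total 5227
15–29: 3301 * 0.945 = 3119
30–44: 9859 * 0.948 = 9346
45–59: 1313 * 0.932 = 1224
60–74: 5817 * 0.95 = 5526
75+: 15769 * 0.946 + 10575 * 0.672 = 14917 + 7106 = 22023
Net migration: 30–44 − 300 → 9046; 60–74 − 80 → 5446
End of period: [5227, 3119, 9046, 1224, 5446, 22023]
Scenario B total after 3 periods: 46085
Difference B − A = 46085 − 45064 = 1021

1021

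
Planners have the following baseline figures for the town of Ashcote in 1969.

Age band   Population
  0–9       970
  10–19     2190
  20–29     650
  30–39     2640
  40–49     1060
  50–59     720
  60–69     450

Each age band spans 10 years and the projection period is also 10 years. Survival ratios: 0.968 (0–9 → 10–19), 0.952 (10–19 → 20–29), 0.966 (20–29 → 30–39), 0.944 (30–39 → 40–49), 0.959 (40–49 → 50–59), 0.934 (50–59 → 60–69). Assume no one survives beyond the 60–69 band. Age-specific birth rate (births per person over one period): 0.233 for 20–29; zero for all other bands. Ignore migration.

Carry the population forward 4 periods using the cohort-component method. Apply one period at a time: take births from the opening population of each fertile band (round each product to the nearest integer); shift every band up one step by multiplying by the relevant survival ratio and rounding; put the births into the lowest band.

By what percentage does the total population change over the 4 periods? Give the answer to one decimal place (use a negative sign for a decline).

-54.1

Let band 1 be 0–9 through band 7 = 60–69.
After projecting period 1:
Births: 650 × 0.233 = 151
Band 2: 970 × 0.968 = 939
Band 3: 2190 × 0.952 = 2085
Band 4: 650 × 0.966 = 628
Band 5: 2640 × 0.944 = 2492
Band 6: 1060 × 0.959 = 1017
Band 7: 720 × 0.934 = 672
End of period: [151, 939, 2085, 628, 2492, 1017, 672]
After projecting period 2:
Births: 2085 × 0.233 = 486
Band 2: 151 × 0.968 = 146
Band 3: 939 × 0.952 = 894
Band 4: 2085 × 0.966 = 2014
Band 5: 628 × 0.944 = 593
Band 6: 2492 × 0.959 = 2390
Band 7: 1017 × 0.934 = 950
End of period: [486, 146, 894, 2014, 593, 2390, 950]
After projecting period 3:
Births: 894 × 0.233 = 208
Band 2: 486 × 0.968 = 470
Band 3: 146 × 0.952 = 139
Band 4: 894 × 0.966 = 864
Band 5: 2014 × 0.944 = 1901
Band 6: 593 × 0.959 = 569
Band 7: 2390 × 0.934 = 2232
End of period: [208, 470, 139, 864, 1901, 569, 2232]
After projecting period 4:
Births: 139 × 0.233 = 32
Band 2: 208 × 0.968 = 201
Band 3: 470 × 0.952 = 447
Band 4: 139 × 0.966 = 134
Band 5: 864 × 0.944 = 816
Band 6: 1901 × 0.959 = 1823
Band 7: 569 × 0.934 = 531
End of period: [32, 201, 447, 134, 816, 1823, 531]
Total: 8680 → 3984; change = -4696; percentage change = -54.1%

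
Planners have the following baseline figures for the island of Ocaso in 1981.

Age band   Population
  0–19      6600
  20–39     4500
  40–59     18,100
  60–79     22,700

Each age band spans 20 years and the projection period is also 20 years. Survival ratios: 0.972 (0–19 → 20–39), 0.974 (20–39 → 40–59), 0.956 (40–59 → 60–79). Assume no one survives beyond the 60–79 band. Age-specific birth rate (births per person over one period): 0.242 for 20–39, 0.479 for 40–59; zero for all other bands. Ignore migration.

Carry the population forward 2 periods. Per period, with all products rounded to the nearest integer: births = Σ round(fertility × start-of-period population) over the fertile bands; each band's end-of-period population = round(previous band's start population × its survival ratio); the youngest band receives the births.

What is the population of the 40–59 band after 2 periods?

— Period 1 —
Births: 4500 * 0.242 = 1089 ; 18100 * 0.479 = 8670 → 9759
20–39: 6600 * 0.972 = 6415
40–59: 4500 * 0.974 = 4383
60–79: 18100 * 0.956 = 17304
End of period: [9759, 6415, 4383, 17304]
— Period 2 —
Births: 6415 * 0.242 = 1552 ; 4383 * 0.479 = 2099 → 3651
20–39: 9759 * 0.972 = 9486
40–59: 6415 * 0.974 = 6248
60–79: 4383 * 0.956 = 4190
End of period: [3651, 9486, 6248, 4190]

6248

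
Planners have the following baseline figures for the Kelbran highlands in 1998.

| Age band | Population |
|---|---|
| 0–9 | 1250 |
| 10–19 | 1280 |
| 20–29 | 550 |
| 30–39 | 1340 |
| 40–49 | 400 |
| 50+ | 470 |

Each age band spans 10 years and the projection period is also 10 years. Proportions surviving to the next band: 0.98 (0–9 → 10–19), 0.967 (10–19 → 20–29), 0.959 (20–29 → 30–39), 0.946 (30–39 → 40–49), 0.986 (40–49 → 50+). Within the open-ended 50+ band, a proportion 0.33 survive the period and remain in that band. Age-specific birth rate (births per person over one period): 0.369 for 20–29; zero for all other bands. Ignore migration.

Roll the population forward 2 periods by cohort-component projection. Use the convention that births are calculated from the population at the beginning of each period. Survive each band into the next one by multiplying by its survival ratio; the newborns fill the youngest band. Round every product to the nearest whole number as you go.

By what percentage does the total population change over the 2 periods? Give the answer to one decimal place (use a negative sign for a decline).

-6.3

Numbering the groups 1..6 from youngest to oldest:
[period 1]
Births: 550 * 0.369 = 203
Group 2: 1250 * 0.98 = 1225
Group 3: 1280 * 0.967 = 1238
Group 4: 550 * 0.959 = 527
Group 5: 1340 * 0.946 = 1268
Group 6: 400 * 0.986 + 470 * 0.33 = 394 + 155 = 549
→ [203, 1225, 1238, 527, 1268, 549]
[period 2]
Births: 1238 * 0.369 = 457
Group 2: 203 * 0.98 = 199
Group 3: 1225 * 0.967 = 1185
Group 4: 1238 * 0.959 = 1187
Group 5: 527 * 0.946 = 499
Group 6: 1268 * 0.986 + 549 * 0.33 = 1250 + 181 = 1431
→ [457, 199, 1185, 1187, 499, 1431]
Total: 5290 → 4958; change = -332; percentage change = -6.3%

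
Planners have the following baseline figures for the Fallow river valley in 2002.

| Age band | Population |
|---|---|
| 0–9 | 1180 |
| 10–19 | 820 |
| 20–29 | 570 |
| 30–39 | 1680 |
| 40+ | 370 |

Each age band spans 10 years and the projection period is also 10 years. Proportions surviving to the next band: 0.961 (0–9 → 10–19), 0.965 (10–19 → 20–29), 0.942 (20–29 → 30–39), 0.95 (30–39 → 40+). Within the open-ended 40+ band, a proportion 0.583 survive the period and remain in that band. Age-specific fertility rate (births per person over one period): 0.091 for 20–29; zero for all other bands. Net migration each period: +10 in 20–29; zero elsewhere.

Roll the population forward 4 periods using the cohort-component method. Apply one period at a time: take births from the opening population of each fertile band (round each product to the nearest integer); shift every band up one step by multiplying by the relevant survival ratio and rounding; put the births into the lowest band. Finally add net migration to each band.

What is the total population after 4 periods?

2172

Numbering the bands 1..5 from youngest to oldest:
— Period 1 —
Births: 570 × 0.091 = 52
Band 2: 1180 × 0.961 = 1134
Band 3: 820 × 0.965 = 791
Band 4: 570 × 0.942 = 537
Band 5: 1680 × 0.95 + 370 × 0.583 = 1596 + 216 = 1812
Net migration: Band 3 + 10 → 801
End of period: [52, 1134, 801, 537, 1812]
— Period 2 —
Births: 801 × 0.091 = 73
Band 2: 52 × 0.961 = 50
Band 3: 1134 × 0.965 = 1094
Band 4: 801 × 0.942 = 755
Band 5: 537 × 0.95 + 1812 × 0.583 = 510 + 1056 = 1566
Net migration: Band 3 + 10 → 1104
End of period: [73, 50, 1104, 755, 1566]
— Period 3 —
Births: 1104 × 0.091 = 100
Band 2: 73 × 0.961 = 70
Band 3: 50 × 0.965 = 48
Band 4: 1104 × 0.942 = 1040
Band 5: 755 × 0.95 + 1566 × 0.583 = 717 + 913 = 1630
Net migration: Band 3 + 10 → 58
End of period: [100, 70, 58, 1040, 1630]
— Period 4 —
Births: 58 × 0.091 = 5
Band 2: 100 × 0.961 = 96
Band 3: 70 × 0.965 = 68
Band 4: 58 × 0.942 = 55
Band 5: 1040 × 0.95 + 1630 × 0.583 = 988 + 950 = 1938
Net migration: Band 3 + 10 → 78
End of period: [5, 96, 78, 55, 1938]
Total after period 4: 5 + 96 + 78 + 55 + 1938 = 2172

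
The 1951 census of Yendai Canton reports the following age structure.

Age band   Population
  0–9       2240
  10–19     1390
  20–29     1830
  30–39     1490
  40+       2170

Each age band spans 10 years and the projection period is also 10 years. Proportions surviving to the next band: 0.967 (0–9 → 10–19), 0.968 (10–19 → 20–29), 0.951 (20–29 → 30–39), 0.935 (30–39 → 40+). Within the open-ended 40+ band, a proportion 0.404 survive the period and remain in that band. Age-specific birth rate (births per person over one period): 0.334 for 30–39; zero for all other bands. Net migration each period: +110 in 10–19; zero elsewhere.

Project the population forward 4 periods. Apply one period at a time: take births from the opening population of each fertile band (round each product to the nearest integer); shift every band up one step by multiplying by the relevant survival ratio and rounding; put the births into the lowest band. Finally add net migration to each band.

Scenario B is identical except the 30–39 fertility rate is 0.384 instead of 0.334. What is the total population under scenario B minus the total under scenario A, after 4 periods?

[period 1]
Births: 1490 × 0.334 = 498
10–19: 2240 × 0.967 = 2166
20–29: 1390 × 0.968 = 1346
30–39: 1830 × 0.951 = 1740
40+: 1490 × 0.935 + 2170 × 0.404 = 1393 + 877 = 2270
Net migration: 10–19 + 110 → 2276
End of period: [498, 2276, 1346, 1740, 2270]
[period 2]
Births: 1740 × 0.334 = 581
10–19: 498 × 0.967 = 482
20–29: 2276 × 0.968 = 2203
30–39: 1346 × 0.951 = 1280
40+: 1740 × 0.935 + 2270 × 0.404 = 1627 + 917 = 2544
Net migration: 10–19 + 110 → 592
End of period: [581, 592, 2203, 1280, 2544]
[period 3]
Births: 1280 × 0.334 = 428
10–19: 581 × 0.967 = 562
20–29: 592 × 0.968 = 573
30–39: 2203 × 0.951 = 2095
40+: 1280 × 0.935 + 2544 × 0.404 = 1197 + 1028 = 2225
Net migration: 10–19 + 110 → 672
End of period: [428, 672, 573, 2095, 2225]
[period 4]
Births: 2095 × 0.334 = 700
10–19: 428 × 0.967 = 414
20–29: 672 × 0.968 = 650
30–39: 573 × 0.951 = 545
40+: 2095 × 0.935 + 2225 × 0.404 = 1959 + 899 = 2858
Net migration: 10–19 + 110 → 524
End of period: [700, 524, 650, 545, 2858]
Scenario A total after 4 periods: 5277
Scenario B projection —
[period 1]
Births: 1490 × 0.384 = 572
10–19: 2240 × 0.967 = 2166
20–29: 1390 × 0.968 = 1346
30–39: 1830 × 0.951 = 1740
40+: 1490 × 0.935 + 2170 × 0.404 = 1393 + 877 = 2270
Net migration: 10–19 + 110 → 2276
End of period: [572, 2276, 1346, 1740, 2270]
[period 2]
Births: 1740 × 0.384 = 668
10–19: 572 × 0.967 = 553
20–29: 2276 × 0.968 = 2203
30–39: 1346 × 0.951 = 1280
40+: 1740 × 0.935 + 2270 × 0.404 = 1627 + 917 = 2544
Net migration: 10–19 + 110 → 663
End of period: [668, 663, 2203, 1280, 2544]
[period 3]
Births: 1280 × 0.384 = 492
10–19: 668 × 0.967 = 646
20–29: 663 × 0.968 = 642
30–39: 2203 × 0.951 = 2095
40+: 1280 × 0.935 + 2544 × 0.404 = 1197 + 1028 = 2225
Net migration: 10–19 + 110 → 756
End of period: [492, 756, 642, 2095, 2225]
[period 4]
Births: 2095 × 0.384 = 804
10–19: 492 × 0.967 = 476
20–29: 756 × 0.968 = 732
30–39: 642 × 0.951 = 611
40+: 2095 × 0.935 + 2225 × 0.404 = 1959 + 899 = 2858
Net migration: 10–19 + 110 → 586
End of period: [804, 586, 732, 611, 2858]
Scenario B total after 4 periods: 5591
Difference B − A = 5591 − 5277 = 314

314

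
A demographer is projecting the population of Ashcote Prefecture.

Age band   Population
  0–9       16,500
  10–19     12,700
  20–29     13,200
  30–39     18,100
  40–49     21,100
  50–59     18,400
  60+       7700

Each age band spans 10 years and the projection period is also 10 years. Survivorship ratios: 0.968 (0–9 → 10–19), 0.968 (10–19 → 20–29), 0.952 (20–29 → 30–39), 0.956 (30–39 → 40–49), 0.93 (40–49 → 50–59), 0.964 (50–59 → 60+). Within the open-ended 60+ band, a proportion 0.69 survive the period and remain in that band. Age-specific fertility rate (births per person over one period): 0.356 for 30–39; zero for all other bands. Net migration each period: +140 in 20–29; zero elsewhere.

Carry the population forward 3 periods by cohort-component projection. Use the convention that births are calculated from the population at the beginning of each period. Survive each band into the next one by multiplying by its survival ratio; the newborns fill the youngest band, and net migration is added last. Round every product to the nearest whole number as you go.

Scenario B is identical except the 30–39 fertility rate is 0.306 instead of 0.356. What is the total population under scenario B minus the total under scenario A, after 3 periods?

-2048

[period 1]
Births: 18100 × 0.356 = 6444
10–19: 16500 × 0.968 = 15972
20–29: 12700 × 0.968 = 12294
30–39: 13200 × 0.952 = 12566
40–49: 18100 × 0.956 = 17304
50–59: 21100 × 0.93 = 19623
60+: 18400 × 0.964 + 7700 × 0.69 = 17738 + 5313 = 23051
Net migration: 20–29 + 140 → 12434
Giving 6444 / 15972 / 12434 / 12566 / 17304 / 19623 / 23051.
[period 2]
Births: 12566 × 0.356 = 4473
10–19: 6444 × 0.968 = 6238
20–29: 15972 × 0.968 = 15461
30–39: 12434 × 0.952 = 11837
40–49: 12566 × 0.956 = 12013
50–59: 17304 × 0.93 = 16093
60+: 19623 × 0.964 + 23051 × 0.69 = 18917 + 15905 = 34822
Net migration: 20–29 + 140 → 15601
Giving 4473 / 6238 / 15601 / 11837 / 12013 / 16093 / 34822.
[period 3]
Births: 11837 × 0.356 = 4214
10–19: 4473 × 0.968 = 4330
20–29: 6238 × 0.968 = 6038
30–39: 15601 × 0.952 = 14852
40–49: 11837 × 0.956 = 11316
50–59: 12013 × 0.93 = 11172
60+: 16093 × 0.964 + 34822 × 0.69 = 15514 + 24027 = 39541
Net migration: 20–29 + 140 → 6178
Giving 4214 / 4330 / 6178 / 14852 / 11316 / 11172 / 39541.
Scenario A total after 3 periods: 91603
Scenario B projection —
[period 1]
Births: 18100 × 0.306 = 5539
10–19: 16500 × 0.968 = 15972
20–29: 12700 × 0.968 = 12294
30–39: 13200 × 0.952 = 12566
40–49: 18100 × 0.956 = 17304
50–59: 21100 × 0.93 = 19623
60+: 18400 × 0.964 + 7700 × 0.69 = 17738 + 5313 = 23051
Net migration: 20–29 + 140 → 12434
Giving 5539 / 15972 / 12434 / 12566 / 17304 / 19623 / 23051.
[period 2]
Births: 12566 × 0.306 = 3845
10–19: 5539 × 0.968 = 5362
20–29: 15972 × 0.968 = 15461
30–39: 12434 × 0.952 = 11837
40–49: 12566 × 0.956 = 12013
50–59: 17304 × 0.93 = 16093
60+: 19623 × 0.964 + 23051 × 0.69 = 18917 + 15905 = 34822
Net migration: 20–29 + 140 → 15601
Giving 3845 / 5362 / 15601 / 11837 / 12013 / 16093 / 34822.
[period 3]
Births: 11837 × 0.306 = 3622
10–19: 3845 × 0.968 = 3722
20–29: 5362 × 0.968 = 5190
30–39: 15601 × 0.952 = 14852
40–49: 11837 × 0.956 = 11316
50–59: 12013 × 0.93 = 11172
60+: 16093 × 0.964 + 34822 × 0.69 = 15514 + 24027 = 39541
Net migration: 20–29 + 140 → 5330
Giving 3622 / 3722 / 5330 / 14852 / 11316 / 11172 / 39541.
Scenario B total after 3 periods: 89555
Difference B − A = 89555 − 91603 = -2048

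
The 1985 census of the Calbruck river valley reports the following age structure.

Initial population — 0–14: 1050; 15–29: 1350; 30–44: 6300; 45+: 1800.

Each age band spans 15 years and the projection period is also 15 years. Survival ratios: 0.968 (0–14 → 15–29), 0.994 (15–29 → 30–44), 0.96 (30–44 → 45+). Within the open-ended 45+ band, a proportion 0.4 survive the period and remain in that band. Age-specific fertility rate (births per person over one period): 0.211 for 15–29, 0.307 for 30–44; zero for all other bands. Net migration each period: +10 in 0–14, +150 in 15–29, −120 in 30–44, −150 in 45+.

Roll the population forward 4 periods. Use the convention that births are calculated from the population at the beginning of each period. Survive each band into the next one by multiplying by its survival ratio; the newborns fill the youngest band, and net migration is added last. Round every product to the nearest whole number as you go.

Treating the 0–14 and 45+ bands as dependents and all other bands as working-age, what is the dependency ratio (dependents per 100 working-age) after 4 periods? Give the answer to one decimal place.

— Period 1 —
Births: 1350 * 0.211 = 285 ; 6300 * 0.307 = 1934 → total 2219
15–29: 1050 * 0.968 = 1016
30–44: 1350 * 0.994 = 1342
45+: 6300 * 0.96 + 1800 * 0.4 = 6048 + 720 = 6768
Net migration: 0–14 + 10 → 2229; 15–29 + 150 → 1166; 30–44 − 120 → 1222; 45+ − 150 → 6618
Population now: 0–14=2229, 15–29=1166, 30–44=1222, 45+=6618
— Period 2 —
Births: 1166 * 0.211 = 246 ; 1222 * 0.307 = 375 → total 621
15–29: 2229 * 0.968 = 2158
30–44: 1166 * 0.994 = 1159
45+: 1222 * 0.96 + 6618 * 0.4 = 1173 + 2647 = 3820
Net migration: 0–14 + 10 → 631; 15–29 + 150 → 2308; 30–44 − 120 → 1039; 45+ − 150 → 3670
Population now: 0–14=631, 15–29=2308, 30–44=1039, 45+=3670
— Period 3 —
Births: 2308 * 0.211 = 487 ; 1039 * 0.307 = 319 → total 806
15–29: 631 * 0.968 = 611
30–44: 2308 * 0.994 = 2294
45+: 1039 * 0.96 + 3670 * 0.4 = 997 + 1468 = 2465
Net migration: 0–14 + 10 → 816; 15–29 + 150 → 761; 30–44 − 120 → 2174; 45+ − 150 → 2315
Population now: 0–14=816, 15–29=761, 30–44=2174, 45+=2315
— Period 4 —
Births: 761 * 0.211 = 161 ; 2174 * 0.307 = 667 → total 828
15–29: 816 * 0.968 = 790
30–44: 761 * 0.994 = 756
45+: 2174 * 0.96 + 2315 * 0.4 = 2087 + 926 = 3013
Net migration: 0–14 + 10 → 838; 15–29 + 150 → 940; 30–44 − 120 → 636; 45+ − 150 → 2863
Population now: 0–14=838, 15–29=940, 30–44=636, 45+=2863
Dependents (band 0–14 + band 45+) = 838 + 2863 = 3701; working-age = 1576; ratio = 3701/1576 × 100 = 234.8

234.8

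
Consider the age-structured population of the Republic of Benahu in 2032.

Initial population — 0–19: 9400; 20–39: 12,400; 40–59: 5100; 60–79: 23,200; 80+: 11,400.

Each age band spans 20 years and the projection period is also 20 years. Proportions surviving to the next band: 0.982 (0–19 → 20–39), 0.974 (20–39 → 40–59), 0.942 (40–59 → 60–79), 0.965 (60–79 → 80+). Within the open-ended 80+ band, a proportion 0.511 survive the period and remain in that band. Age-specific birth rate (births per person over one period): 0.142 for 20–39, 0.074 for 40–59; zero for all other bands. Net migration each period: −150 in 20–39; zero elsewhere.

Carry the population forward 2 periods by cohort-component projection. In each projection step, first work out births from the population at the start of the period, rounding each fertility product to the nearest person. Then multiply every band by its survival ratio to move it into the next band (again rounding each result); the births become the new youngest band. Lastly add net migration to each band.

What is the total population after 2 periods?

43409

(Groups numbered youngest = 1 to oldest = 5.)
— Period 1 —
Births: 12400 × 0.142 = 1761  |  5100 × 0.074 = 377 → total 2138
Group 2: 9400 × 0.982 = 9231
Group 3: 12400 × 0.974 = 12078
Group 4: 5100 × 0.942 = 4804
Group 5: 23200 × 0.965 + 11400 × 0.511 = 22388 + 5825 = 28213
Net migration: Group 2 − 150 → 9081
End of period: [2138, 9081, 12078, 4804, 28213]
— Period 2 —
Births: 9081 × 0.142 = 1290  |  12078 × 0.074 = 894 → total 2184
Group 2: 2138 × 0.982 = 2100
Group 3: 9081 × 0.974 = 8845
Group 4: 12078 × 0.942 = 11377
Group 5: 4804 × 0.965 + 28213 × 0.511 = 4636 + 14417 = 19053
Net migration: Group 2 − 150 → 1950
End of period: [2184, 1950, 8845, 11377, 19053]
Total after period 2: 2184 + 1950 + 8845 + 11377 + 19053 = 43409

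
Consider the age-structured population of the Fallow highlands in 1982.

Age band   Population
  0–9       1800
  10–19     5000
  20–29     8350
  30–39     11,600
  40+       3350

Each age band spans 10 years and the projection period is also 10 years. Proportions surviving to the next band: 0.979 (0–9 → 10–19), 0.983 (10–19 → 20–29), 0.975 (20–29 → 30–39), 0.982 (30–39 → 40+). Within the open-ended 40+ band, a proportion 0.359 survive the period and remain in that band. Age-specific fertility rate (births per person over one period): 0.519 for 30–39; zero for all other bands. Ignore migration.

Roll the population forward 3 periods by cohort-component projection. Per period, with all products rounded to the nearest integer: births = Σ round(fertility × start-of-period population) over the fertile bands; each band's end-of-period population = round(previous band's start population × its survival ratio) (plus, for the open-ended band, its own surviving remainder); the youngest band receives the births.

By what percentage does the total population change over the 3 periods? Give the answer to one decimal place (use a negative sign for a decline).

-22.6

Numbering the bands 1..5 from youngest to oldest:
After projecting period 1:
Births: 11600 × 0.519 = 6020
Band 2: 1800 × 0.979 = 1762
Band 3: 5000 × 0.983 = 4915
Band 4: 8350 × 0.975 = 8141
Band 5: 11600 × 0.982 + 3350 × 0.359 = 11391 + 1203 = 12594
End of period: [6020, 1762, 4915, 8141, 12594]
After projecting period 2:
Births: 8141 × 0.519 = 4225
Band 2: 6020 × 0.979 = 5894
Band 3: 1762 × 0.983 = 1732
Band 4: 4915 × 0.975 = 4792
Band 5: 8141 × 0.982 + 12594 × 0.359 = 7994 + 4521 = 12515
End of period: [4225, 5894, 1732, 4792, 12515]
After projecting period 3:
Births: 4792 × 0.519 = 2487
Band 2: 4225 × 0.979 = 4136
Band 3: 5894 × 0.983 = 5794
Band 4: 1732 × 0.975 = 1689
Band 5: 4792 × 0.982 + 12515 × 0.359 = 4706 + 4493 = 9199
End of period: [2487, 4136, 5794, 1689, 9199]
Total: 30100 → 23305; change = -6795; percentage change = -22.6%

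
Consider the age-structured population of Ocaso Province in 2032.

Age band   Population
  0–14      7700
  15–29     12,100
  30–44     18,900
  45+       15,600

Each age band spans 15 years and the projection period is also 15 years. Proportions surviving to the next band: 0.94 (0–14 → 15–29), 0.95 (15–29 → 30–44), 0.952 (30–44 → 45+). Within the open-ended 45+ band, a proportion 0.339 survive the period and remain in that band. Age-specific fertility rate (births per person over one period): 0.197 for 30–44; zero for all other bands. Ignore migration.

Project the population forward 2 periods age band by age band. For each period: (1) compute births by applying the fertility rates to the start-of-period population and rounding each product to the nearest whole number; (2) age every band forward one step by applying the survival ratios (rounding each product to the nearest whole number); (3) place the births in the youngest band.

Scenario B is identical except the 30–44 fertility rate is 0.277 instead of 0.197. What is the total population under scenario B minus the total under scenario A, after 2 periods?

Period 1.
Births: 18900 × 0.197 = 3723
15–29: 7700 × 0.94 = 7238
30–44: 12100 × 0.95 = 11495
45+: 18900 × 0.952 + 15600 × 0.339 = 17993 + 5288 = 23281
Giving 3723 / 7238 / 11495 / 23281.
Period 2.
Births: 11495 × 0.197 = 2265
15–29: 3723 × 0.94 = 3500
30–44: 7238 × 0.95 = 6876
45+: 11495 × 0.952 + 23281 × 0.339 = 10943 + 7892 = 18835
Giving 2265 / 3500 / 6876 / 18835.
Scenario A total after 2 periods: 31476
Scenario B projection —
Period 1.
Births: 18900 × 0.277 = 5235
15–29: 7700 × 0.94 = 7238
30–44: 12100 × 0.95 = 11495
45+: 18900 × 0.952 + 15600 × 0.339 = 17993 + 5288 = 23281
Giving 5235 / 7238 / 11495 / 23281.
Period 2.
Births: 11495 × 0.277 = 3184
15–29: 5235 × 0.94 = 4921
30–44: 7238 × 0.95 = 6876
45+: 11495 × 0.952 + 23281 × 0.339 = 10943 + 7892 = 18835
Giving 3184 / 4921 / 6876 / 18835.
Scenario B total after 2 periods: 33816
Difference B − A = 33816 − 31476 = 2340

2340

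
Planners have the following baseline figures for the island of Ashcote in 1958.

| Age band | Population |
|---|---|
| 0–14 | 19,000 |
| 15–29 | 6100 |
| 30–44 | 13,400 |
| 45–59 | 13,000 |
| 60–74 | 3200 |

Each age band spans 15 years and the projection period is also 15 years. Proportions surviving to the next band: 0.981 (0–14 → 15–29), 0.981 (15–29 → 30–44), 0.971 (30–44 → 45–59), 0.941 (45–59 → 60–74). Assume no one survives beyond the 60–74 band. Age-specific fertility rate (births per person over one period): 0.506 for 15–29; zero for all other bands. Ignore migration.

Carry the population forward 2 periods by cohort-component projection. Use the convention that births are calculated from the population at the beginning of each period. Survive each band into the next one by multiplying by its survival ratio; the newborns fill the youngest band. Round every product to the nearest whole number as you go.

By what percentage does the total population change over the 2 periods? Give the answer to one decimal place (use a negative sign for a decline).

Call the bands 1 to 5, youngest first.
— Period 1 —
Births: 6100 * 0.506 = 3087
Band 2: 19000 * 0.981 = 18639
Band 3: 6100 * 0.981 = 5984
Band 4: 13400 * 0.971 = 13011
Band 5: 13000 * 0.941 = 12233
Population now: 0–14=3087, 15–29=18639, 30–44=5984, 45–59=13011, 60–74=12233
— Period 2 —
Births: 18639 * 0.506 = 9431
Band 2: 3087 * 0.981 = 3028
Band 3: 18639 * 0.981 = 18285
Band 4: 5984 * 0.971 = 5810
Band 5: 13011 * 0.941 = 12243
Population now: 0–14=9431, 15–29=3028, 30–44=18285, 45–59=5810, 60–74=12243
Total: 54700 → 48797; change = -5903; percentage change = -10.8%

-10.8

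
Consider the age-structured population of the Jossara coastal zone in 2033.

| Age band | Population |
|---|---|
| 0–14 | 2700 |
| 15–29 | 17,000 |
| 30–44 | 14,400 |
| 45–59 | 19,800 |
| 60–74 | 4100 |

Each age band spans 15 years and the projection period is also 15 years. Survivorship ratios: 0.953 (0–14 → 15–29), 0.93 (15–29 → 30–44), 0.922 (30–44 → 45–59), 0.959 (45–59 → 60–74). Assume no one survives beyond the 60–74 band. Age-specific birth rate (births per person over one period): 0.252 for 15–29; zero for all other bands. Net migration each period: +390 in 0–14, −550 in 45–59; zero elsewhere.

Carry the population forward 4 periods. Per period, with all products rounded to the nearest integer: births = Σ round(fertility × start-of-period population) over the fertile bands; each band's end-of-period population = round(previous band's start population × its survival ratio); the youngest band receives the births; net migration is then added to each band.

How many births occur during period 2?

After projecting period 1:
Births: 17000 * 0.252 = 4284
15–29: 2700 * 0.953 = 2573
30–44: 17000 * 0.93 = 15810
45–59: 14400 * 0.922 = 13277
60–74: 19800 * 0.959 = 18988
Net migration: 0–14 + 390 → 4674; 45–59 − 550 → 12727
Population now: 0–14=4674, 15–29=2573, 30–44=15810, 45–59=12727, 60–74=18988
After projecting period 2:
Births: 2573 * 0.252 = 648
15–29: 4674 * 0.953 = 4454
30–44: 2573 * 0.93 = 2393
45–59: 15810 * 0.922 = 14577
60–74: 12727 * 0.959 = 12205
Net migration: 0–14 + 390 → 1038; 45–59 − 550 → 14027
Population now: 0–14=1038, 15–29=4454, 30–44=2393, 45–59=14027, 60–74=12205

648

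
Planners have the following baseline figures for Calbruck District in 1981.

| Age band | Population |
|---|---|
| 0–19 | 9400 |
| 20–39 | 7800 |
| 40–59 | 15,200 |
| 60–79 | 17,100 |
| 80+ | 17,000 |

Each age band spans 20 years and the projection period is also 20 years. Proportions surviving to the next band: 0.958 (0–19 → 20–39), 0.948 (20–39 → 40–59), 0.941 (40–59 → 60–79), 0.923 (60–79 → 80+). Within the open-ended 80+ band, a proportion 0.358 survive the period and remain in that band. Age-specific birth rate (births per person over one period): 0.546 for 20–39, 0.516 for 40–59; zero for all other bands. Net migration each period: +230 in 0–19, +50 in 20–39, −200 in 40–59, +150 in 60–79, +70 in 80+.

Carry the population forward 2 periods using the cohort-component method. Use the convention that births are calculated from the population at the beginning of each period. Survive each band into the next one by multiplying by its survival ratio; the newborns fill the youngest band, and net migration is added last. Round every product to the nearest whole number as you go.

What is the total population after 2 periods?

57318

Let band 1 be 0–19 through band 5 = 80+.
[period 1]
Births: 7800 × 0.546 = 4259, 15200 × 0.516 = 7843 ⇒ total 12102
Band 2: 9400 × 0.958 = 9005
Band 3: 7800 × 0.948 = 7394
Band 4: 15200 × 0.941 = 14303
Band 5: 17100 × 0.923 + 17000 × 0.358 = 15783 + 6086 = 21869
Net migration: Band 1 + 230 → 12332; Band 2 + 50 → 9055; Band 3 − 200 → 7194; Band 4 + 150 → 14453; Band 5 + 70 → 21939
→ [12332, 9055, 7194, 14453, 21939]
[period 2]
Births: 9055 × 0.546 = 4944, 7194 × 0.516 = 3712 ⇒ total 8656
Band 2: 12332 × 0.958 = 11814
Band 3: 9055 × 0.948 = 8584
Band 4: 7194 × 0.941 = 6770
Band 5: 14453 × 0.923 + 21939 × 0.358 = 13340 + 7854 = 21194
Net migration: Band 1 + 230 → 8886; Band 2 + 50 → 11864; Band 3 − 200 → 8384; Band 4 + 150 → 6920; Band 5 + 70 → 21264
→ [8886, 11864, 8384, 6920, 21264]
Total after period 2: 8886 + 11864 + 8384 + 6920 + 21264 = 57318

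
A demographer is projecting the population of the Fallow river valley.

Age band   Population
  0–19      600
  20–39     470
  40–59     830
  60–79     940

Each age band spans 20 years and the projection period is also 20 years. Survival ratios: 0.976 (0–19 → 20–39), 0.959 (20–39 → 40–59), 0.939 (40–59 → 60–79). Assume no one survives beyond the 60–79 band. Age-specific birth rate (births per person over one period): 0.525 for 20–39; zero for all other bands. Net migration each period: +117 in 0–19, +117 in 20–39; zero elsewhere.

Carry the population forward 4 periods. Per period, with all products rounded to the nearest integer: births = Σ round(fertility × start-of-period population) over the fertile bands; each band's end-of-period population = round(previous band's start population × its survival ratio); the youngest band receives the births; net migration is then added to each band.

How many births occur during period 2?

369

(Groups numbered youngest = 1 to oldest = 4.)
Period 1:
Births: 470 × 0.525 = 247
Group 2: 600 × 0.976 = 586
Group 3: 470 × 0.959 = 451
Group 4: 830 × 0.939 = 779
Net migration: Group 1 + 117 → 364; Group 2 + 117 → 703
→ [364, 703, 451, 779]
Period 2:
Births: 703 × 0.525 = 369
Group 2: 364 × 0.976 = 355
Group 3: 703 × 0.959 = 674
Group 4: 451 × 0.939 = 423
Net migration: Group 1 + 117 → 486; Group 2 + 117 → 472
→ [486, 472, 674, 423]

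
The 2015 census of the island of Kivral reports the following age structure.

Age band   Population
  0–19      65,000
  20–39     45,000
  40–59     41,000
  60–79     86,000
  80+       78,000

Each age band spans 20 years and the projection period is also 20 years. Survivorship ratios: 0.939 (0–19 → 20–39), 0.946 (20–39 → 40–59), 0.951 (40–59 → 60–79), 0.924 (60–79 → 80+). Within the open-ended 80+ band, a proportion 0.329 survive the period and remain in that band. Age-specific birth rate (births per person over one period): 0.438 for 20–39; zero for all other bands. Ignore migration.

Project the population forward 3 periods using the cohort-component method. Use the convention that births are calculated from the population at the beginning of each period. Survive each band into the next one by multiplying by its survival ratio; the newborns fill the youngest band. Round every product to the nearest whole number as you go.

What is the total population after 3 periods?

After projecting period 1:
Births: 45000 * 0.438 = 19710
20–39: 65000 * 0.939 = 61035
40–59: 45000 * 0.946 = 42570
60–79: 41000 * 0.951 = 38991
80+: 86000 * 0.924 + 78000 * 0.329 = 79464 + 25662 = 105126
End of period: [19710, 61035, 42570, 38991, 105126]
After projecting period 2:
Births: 61035 * 0.438 = 26733
20–39: 19710 * 0.939 = 18508
40–59: 61035 * 0.946 = 57739
60–79: 42570 * 0.951 = 40484
80+: 38991 * 0.924 + 105126 * 0.329 = 36028 + 34586 = 70614
End of period: [26733, 18508, 57739, 40484, 70614]
After projecting period 3:
Births: 18508 * 0.438 = 8107
20–39: 26733 * 0.939 = 25102
40–59: 18508 * 0.946 = 17509
60–79: 57739 * 0.951 = 54910
80+: 40484 * 0.924 + 70614 * 0.329 = 37407 + 23232 = 60639
End of period: [8107, 25102, 17509, 54910, 60639]
Total after period 3: 8107 + 25102 + 17509 + 54910 + 60639 = 166267

166267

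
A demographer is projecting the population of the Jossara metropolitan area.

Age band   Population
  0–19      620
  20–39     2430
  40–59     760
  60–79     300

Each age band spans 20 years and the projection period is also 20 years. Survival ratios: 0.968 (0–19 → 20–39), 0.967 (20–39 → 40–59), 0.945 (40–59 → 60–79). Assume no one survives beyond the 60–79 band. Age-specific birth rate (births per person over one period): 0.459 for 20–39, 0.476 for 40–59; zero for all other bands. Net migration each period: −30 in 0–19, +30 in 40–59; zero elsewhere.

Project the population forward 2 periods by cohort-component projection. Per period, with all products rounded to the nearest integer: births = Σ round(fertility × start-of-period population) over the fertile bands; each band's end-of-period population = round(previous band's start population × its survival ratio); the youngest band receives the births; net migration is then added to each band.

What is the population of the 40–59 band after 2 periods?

Let band 1 be 0–19 through band 4 = 60–79.
— Period 1 —
Births: 2430 × 0.459 = 1115, 760 × 0.476 = 362 → total 1477
Band 2: 620 × 0.968 = 600
Band 3: 2430 × 0.967 = 2350
Band 4: 760 × 0.945 = 718
Net migration: Band 1 − 30 → 1447; Band 3 + 30 → 2380
End of period: [1447, 600, 2380, 718]
— Period 2 —
Births: 600 × 0.459 = 275, 2380 × 0.476 = 1133 → total 1408
Band 2: 1447 × 0.968 = 1401
Band 3: 600 × 0.967 = 580
Band 4: 2380 × 0.945 = 2249
Net migration: Band 1 − 30 → 1378; Band 3 + 30 → 610
End of period: [1378, 1401, 610, 2249]

610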